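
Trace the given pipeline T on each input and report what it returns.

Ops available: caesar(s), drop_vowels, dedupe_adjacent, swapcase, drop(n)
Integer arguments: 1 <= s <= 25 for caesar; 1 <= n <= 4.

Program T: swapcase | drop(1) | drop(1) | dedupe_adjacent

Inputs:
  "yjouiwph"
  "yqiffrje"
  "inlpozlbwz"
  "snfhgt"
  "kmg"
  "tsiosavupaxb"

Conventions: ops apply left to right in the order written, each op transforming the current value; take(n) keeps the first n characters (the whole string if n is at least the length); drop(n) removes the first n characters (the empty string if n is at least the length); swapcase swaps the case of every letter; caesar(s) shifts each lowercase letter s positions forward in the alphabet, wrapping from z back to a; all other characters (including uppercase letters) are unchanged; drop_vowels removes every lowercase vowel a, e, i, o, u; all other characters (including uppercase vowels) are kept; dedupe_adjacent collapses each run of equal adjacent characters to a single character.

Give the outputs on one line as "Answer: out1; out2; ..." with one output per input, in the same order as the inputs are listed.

Execution, op by op:
  "yjouiwph" -> "YJOUIWPH" -> "JOUIWPH" -> "OUIWPH" -> "OUIWPH"
  "yqiffrje" -> "YQIFFRJE" -> "QIFFRJE" -> "IFFRJE" -> "IFRJE"
  "inlpozlbwz" -> "INLPOZLBWZ" -> "NLPOZLBWZ" -> "LPOZLBWZ" -> "LPOZLBWZ"
  "snfhgt" -> "SNFHGT" -> "NFHGT" -> "FHGT" -> "FHGT"
  "kmg" -> "KMG" -> "MG" -> "G" -> "G"
  "tsiosavupaxb" -> "TSIOSAVUPAXB" -> "SIOSAVUPAXB" -> "IOSAVUPAXB" -> "IOSAVUPAXB"

"OUIWPH"; "IFRJE"; "LPOZLBWZ"; "FHGT"; "G"; "IOSAVUPAXB"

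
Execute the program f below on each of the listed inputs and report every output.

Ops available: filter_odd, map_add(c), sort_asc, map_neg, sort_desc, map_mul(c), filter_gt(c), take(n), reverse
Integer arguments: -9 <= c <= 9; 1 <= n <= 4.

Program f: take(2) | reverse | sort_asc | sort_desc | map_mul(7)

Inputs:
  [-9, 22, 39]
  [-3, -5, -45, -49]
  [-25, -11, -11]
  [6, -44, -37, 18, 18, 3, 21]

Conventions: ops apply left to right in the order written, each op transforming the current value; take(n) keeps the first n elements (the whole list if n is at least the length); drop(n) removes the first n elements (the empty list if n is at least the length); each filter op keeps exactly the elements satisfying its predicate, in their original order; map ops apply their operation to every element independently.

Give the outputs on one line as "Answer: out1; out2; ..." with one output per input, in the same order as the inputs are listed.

[154, -63]; [-21, -35]; [-77, -175]; [42, -308]

Execution, op by op:
  [-9, 22, 39] -> [-9, 22] -> [22, -9] -> [-9, 22] -> [22, -9] -> [154, -63]
  [-3, -5, -45, -49] -> [-3, -5] -> [-5, -3] -> [-5, -3] -> [-3, -5] -> [-21, -35]
  [-25, -11, -11] -> [-25, -11] -> [-11, -25] -> [-25, -11] -> [-11, -25] -> [-77, -175]
  [6, -44, -37, 18, 18, 3, 21] -> [6, -44] -> [-44, 6] -> [-44, 6] -> [6, -44] -> [42, -308]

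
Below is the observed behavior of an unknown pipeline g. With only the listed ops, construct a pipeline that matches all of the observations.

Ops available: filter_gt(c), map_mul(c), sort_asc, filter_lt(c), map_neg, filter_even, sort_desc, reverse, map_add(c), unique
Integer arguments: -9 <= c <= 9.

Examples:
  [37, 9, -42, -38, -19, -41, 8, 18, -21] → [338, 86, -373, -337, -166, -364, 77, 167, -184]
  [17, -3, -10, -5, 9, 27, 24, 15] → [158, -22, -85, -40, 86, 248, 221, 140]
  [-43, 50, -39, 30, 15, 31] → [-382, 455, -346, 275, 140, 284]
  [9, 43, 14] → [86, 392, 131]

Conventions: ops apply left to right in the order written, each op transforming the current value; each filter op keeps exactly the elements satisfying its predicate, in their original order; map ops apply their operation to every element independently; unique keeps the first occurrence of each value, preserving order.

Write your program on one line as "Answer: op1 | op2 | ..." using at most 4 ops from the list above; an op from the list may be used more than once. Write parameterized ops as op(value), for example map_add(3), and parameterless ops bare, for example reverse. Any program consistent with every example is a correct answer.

map_mul(-9) | map_neg | map_add(3) | map_add(2)

Check, running the answer program on each example:
  [37, 9, -42, -38, -19, -41, 8, 18, -21] -> [-333, -81, 378, 342, 171, 369, -72, -162, 189] -> [333, 81, -378, -342, -171, -369, 72, 162, -189] -> [336, 84, -375, -339, -168, -366, 75, 165, -186] -> [338, 86, -373, -337, -166, -364, 77, 167, -184]
  [17, -3, -10, -5, 9, 27, 24, 15] -> [-153, 27, 90, 45, -81, -243, -216, -135] -> [153, -27, -90, -45, 81, 243, 216, 135] -> [156, -24, -87, -42, 84, 246, 219, 138] -> [158, -22, -85, -40, 86, 248, 221, 140]
  [-43, 50, -39, 30, 15, 31] -> [387, -450, 351, -270, -135, -279] -> [-387, 450, -351, 270, 135, 279] -> [-384, 453, -348, 273, 138, 282] -> [-382, 455, -346, 275, 140, 284]
  [9, 43, 14] -> [-81, -387, -126] -> [81, 387, 126] -> [84, 390, 129] -> [86, 392, 131]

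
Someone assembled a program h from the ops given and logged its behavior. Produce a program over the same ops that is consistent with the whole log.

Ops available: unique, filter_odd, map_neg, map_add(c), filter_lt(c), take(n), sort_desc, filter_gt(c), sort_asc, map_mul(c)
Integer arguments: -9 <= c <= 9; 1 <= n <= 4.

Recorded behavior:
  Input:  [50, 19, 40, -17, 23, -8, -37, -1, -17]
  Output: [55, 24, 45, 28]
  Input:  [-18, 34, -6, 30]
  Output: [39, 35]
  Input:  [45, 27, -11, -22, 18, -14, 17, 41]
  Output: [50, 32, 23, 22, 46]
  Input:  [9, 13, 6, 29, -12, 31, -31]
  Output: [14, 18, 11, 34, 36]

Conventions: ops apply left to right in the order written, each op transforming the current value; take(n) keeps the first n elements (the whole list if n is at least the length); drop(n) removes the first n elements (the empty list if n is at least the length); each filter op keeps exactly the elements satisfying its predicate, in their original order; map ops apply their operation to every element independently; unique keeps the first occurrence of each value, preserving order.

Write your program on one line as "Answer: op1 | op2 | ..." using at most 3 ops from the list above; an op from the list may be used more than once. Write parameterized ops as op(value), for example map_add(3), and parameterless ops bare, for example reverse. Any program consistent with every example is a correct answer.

unique | filter_gt(1) | map_add(5)

Check, running the answer program on each example:
  [50, 19, 40, -17, 23, -8, -37, -1, -17] -> [50, 19, 40, -17, 23, -8, -37, -1] -> [50, 19, 40, 23] -> [55, 24, 45, 28]
  [-18, 34, -6, 30] -> [-18, 34, -6, 30] -> [34, 30] -> [39, 35]
  [45, 27, -11, -22, 18, -14, 17, 41] -> [45, 27, -11, -22, 18, -14, 17, 41] -> [45, 27, 18, 17, 41] -> [50, 32, 23, 22, 46]
  [9, 13, 6, 29, -12, 31, -31] -> [9, 13, 6, 29, -12, 31, -31] -> [9, 13, 6, 29, 31] -> [14, 18, 11, 34, 36]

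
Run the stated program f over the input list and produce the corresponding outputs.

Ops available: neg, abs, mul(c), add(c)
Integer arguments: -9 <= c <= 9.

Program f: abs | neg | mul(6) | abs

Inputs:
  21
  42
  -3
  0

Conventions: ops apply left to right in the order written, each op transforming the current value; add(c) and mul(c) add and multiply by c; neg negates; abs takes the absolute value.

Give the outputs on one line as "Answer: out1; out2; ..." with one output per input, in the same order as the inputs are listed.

Execution, op by op:
  21 -> 21 -> -21 -> -126 -> 126
  42 -> 42 -> -42 -> -252 -> 252
  -3 -> 3 -> -3 -> -18 -> 18
  0 -> 0 -> 0 -> 0 -> 0

126; 252; 18; 0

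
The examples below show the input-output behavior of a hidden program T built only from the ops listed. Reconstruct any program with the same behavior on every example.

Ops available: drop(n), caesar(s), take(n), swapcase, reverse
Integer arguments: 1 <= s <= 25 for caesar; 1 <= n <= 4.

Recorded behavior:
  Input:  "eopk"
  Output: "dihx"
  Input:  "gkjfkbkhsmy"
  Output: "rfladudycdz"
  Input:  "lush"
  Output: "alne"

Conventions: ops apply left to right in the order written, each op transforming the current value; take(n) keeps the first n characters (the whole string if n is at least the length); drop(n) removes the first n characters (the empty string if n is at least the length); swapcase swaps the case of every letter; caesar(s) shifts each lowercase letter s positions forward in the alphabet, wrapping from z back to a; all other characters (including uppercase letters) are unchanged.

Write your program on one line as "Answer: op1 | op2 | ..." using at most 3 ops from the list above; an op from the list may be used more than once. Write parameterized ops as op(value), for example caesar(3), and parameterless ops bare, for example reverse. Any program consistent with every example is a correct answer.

reverse | caesar(19)

Check, running the answer program on each example:
  "eopk" -> "kpoe" -> "dihx"
  "gkjfkbkhsmy" -> "ymshkbkfjkg" -> "rfladudycdz"
  "lush" -> "hsul" -> "alne"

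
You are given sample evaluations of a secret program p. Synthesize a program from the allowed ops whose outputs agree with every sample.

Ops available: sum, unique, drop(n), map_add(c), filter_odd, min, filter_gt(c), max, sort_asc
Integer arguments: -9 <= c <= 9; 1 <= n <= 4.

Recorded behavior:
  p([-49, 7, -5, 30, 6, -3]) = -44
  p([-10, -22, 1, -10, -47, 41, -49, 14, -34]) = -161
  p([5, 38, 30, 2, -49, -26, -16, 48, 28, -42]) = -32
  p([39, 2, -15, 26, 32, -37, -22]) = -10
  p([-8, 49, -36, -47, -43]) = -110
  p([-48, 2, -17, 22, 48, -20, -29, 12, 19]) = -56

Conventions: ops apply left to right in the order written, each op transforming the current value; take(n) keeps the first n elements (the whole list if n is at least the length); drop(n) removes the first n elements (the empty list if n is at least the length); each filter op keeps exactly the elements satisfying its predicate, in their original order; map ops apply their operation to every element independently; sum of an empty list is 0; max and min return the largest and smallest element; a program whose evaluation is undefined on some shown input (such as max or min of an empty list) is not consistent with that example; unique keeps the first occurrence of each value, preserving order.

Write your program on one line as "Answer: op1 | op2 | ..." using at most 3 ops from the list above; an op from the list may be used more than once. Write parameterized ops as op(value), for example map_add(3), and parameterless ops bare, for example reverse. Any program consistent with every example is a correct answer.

map_add(-5) | sort_asc | sum

Check, running the answer program on each example:
  [-49, 7, -5, 30, 6, -3] -> [-54, 2, -10, 25, 1, -8] -> [-54, -10, -8, 1, 2, 25] -> -44
  [-10, -22, 1, -10, -47, 41, -49, 14, -34] -> [-15, -27, -4, -15, -52, 36, -54, 9, -39] -> [-54, -52, -39, -27, -15, -15, -4, 9, 36] -> -161
  [5, 38, 30, 2, -49, -26, -16, 48, 28, -42] -> [0, 33, 25, -3, -54, -31, -21, 43, 23, -47] -> [-54, -47, -31, -21, -3, 0, 23, 25, 33, 43] -> -32
  [39, 2, -15, 26, 32, -37, -22] -> [34, -3, -20, 21, 27, -42, -27] -> [-42, -27, -20, -3, 21, 27, 34] -> -10
  [-8, 49, -36, -47, -43] -> [-13, 44, -41, -52, -48] -> [-52, -48, -41, -13, 44] -> -110
  [-48, 2, -17, 22, 48, -20, -29, 12, 19] -> [-53, -3, -22, 17, 43, -25, -34, 7, 14] -> [-53, -34, -25, -22, -3, 7, 14, 17, 43] -> -56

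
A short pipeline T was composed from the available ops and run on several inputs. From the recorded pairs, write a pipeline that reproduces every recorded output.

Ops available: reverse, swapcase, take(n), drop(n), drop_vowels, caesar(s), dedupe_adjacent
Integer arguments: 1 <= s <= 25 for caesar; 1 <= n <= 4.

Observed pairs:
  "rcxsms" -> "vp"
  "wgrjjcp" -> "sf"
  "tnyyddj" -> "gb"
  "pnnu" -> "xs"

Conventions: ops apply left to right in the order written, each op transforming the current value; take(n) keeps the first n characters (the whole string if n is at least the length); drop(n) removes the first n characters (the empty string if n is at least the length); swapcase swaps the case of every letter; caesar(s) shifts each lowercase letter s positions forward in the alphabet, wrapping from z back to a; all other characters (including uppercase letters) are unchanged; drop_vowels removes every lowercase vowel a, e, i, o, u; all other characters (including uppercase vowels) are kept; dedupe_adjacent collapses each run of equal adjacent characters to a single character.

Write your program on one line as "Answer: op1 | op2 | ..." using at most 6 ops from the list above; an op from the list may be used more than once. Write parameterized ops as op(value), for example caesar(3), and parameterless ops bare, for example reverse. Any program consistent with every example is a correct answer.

caesar(21) | reverse | drop_vowels | dedupe_adjacent | caesar(8) | take(2)

Check, running the answer program on each example:
  "rcxsms" -> "mxsnhn" -> "nhnsxm" -> "nhnsxm" -> "nhnsxm" -> "vpvafu" -> "vp"
  "wgrjjcp" -> "rbmeexk" -> "kxeembr" -> "kxmbr" -> "kxmbr" -> "sfujz" -> "sf"
  "tnyyddj" -> "oittyye" -> "eyyttio" -> "yytt" -> "yt" -> "gb" -> "gb"
  "pnnu" -> "kiip" -> "piik" -> "pk" -> "pk" -> "xs" -> "xs"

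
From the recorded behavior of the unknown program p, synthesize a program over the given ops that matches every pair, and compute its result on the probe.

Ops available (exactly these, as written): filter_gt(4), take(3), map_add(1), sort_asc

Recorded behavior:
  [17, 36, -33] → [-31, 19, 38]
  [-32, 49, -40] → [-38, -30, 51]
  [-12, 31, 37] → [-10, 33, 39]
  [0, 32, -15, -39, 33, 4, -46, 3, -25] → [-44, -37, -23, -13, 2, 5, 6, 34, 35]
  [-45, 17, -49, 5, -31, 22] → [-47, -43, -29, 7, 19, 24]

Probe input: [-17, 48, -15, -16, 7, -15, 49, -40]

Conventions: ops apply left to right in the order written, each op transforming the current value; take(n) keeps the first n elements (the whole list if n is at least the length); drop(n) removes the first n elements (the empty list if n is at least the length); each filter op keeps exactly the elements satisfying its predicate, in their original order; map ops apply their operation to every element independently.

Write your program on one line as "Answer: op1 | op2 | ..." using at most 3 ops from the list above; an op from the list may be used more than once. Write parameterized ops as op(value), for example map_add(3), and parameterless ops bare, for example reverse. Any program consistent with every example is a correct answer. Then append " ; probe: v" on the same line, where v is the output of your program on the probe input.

map_add(1) | map_add(1) | sort_asc ; probe: [-38, -15, -14, -13, -13, 9, 50, 51]

Check, running the answer program on each example:
  [17, 36, -33] -> [18, 37, -32] -> [19, 38, -31] -> [-31, 19, 38]
  [-32, 49, -40] -> [-31, 50, -39] -> [-30, 51, -38] -> [-38, -30, 51]
  [-12, 31, 37] -> [-11, 32, 38] -> [-10, 33, 39] -> [-10, 33, 39]
  [0, 32, -15, -39, 33, 4, -46, 3, -25] -> [1, 33, -14, -38, 34, 5, -45, 4, -24] -> [2, 34, -13, -37, 35, 6, -44, 5, -23] -> [-44, -37, -23, -13, 2, 5, 6, 34, 35]
  [-45, 17, -49, 5, -31, 22] -> [-44, 18, -48, 6, -30, 23] -> [-43, 19, -47, 7, -29, 24] -> [-47, -43, -29, 7, 19, 24]
  probe: [-17, 48, -15, -16, 7, -15, 49, -40] -> [-16, 49, -14, -15, 8, -14, 50, -39] -> [-15, 50, -13, -14, 9, -13, 51, -38] -> [-38, -15, -14, -13, -13, 9, 50, 51]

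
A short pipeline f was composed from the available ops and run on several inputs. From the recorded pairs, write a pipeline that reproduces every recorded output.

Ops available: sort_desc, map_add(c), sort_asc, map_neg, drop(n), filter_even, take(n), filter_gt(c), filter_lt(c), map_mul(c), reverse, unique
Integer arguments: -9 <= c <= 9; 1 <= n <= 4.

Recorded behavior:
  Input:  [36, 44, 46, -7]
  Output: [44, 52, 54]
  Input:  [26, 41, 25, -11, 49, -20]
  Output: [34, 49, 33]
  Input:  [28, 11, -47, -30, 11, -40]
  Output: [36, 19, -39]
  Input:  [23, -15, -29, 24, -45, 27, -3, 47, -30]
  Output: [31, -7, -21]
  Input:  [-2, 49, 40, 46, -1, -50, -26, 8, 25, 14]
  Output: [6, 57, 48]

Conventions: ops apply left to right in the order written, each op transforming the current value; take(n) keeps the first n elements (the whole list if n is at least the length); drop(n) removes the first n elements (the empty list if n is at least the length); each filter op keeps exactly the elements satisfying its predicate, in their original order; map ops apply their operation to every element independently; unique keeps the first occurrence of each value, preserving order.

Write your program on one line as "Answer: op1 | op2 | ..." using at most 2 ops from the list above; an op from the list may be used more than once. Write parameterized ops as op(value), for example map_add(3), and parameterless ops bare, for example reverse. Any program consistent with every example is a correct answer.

take(3) | map_add(8)

Check, running the answer program on each example:
  [36, 44, 46, -7] -> [36, 44, 46] -> [44, 52, 54]
  [26, 41, 25, -11, 49, -20] -> [26, 41, 25] -> [34, 49, 33]
  [28, 11, -47, -30, 11, -40] -> [28, 11, -47] -> [36, 19, -39]
  [23, -15, -29, 24, -45, 27, -3, 47, -30] -> [23, -15, -29] -> [31, -7, -21]
  [-2, 49, 40, 46, -1, -50, -26, 8, 25, 14] -> [-2, 49, 40] -> [6, 57, 48]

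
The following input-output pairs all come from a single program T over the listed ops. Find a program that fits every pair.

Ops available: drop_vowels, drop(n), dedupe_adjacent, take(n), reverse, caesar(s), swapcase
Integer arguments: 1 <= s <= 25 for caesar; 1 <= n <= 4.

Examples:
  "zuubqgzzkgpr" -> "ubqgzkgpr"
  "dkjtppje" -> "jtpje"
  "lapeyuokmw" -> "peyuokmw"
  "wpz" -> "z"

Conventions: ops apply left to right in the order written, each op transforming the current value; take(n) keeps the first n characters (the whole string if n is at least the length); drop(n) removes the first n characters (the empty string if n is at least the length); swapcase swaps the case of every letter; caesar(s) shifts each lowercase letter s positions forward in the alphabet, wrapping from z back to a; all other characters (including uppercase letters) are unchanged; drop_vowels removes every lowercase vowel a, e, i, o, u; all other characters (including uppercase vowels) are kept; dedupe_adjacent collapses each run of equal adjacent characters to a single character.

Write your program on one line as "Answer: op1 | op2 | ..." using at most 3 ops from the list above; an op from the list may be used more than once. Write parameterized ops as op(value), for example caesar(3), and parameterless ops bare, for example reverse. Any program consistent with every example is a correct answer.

drop(2) | dedupe_adjacent

Check, running the answer program on each example:
  "zuubqgzzkgpr" -> "ubqgzzkgpr" -> "ubqgzkgpr"
  "dkjtppje" -> "jtppje" -> "jtpje"
  "lapeyuokmw" -> "peyuokmw" -> "peyuokmw"
  "wpz" -> "z" -> "z"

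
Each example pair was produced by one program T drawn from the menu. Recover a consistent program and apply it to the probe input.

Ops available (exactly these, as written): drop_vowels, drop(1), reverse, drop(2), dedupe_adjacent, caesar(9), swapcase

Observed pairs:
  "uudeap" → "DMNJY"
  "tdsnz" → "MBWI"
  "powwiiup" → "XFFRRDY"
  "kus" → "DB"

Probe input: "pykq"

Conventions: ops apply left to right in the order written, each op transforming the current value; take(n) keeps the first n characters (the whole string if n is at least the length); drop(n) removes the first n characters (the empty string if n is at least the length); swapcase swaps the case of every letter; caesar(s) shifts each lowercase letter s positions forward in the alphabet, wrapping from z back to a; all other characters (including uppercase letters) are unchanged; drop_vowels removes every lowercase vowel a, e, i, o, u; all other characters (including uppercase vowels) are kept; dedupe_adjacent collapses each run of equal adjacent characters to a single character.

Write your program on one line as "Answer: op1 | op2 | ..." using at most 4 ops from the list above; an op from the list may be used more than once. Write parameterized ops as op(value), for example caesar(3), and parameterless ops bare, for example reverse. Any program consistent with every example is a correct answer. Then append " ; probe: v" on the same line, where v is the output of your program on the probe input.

caesar(9) | drop(1) | swapcase ; probe: "HTZ"

Check, running the answer program on each example:
  "uudeap" -> "ddmnjy" -> "dmnjy" -> "DMNJY"
  "tdsnz" -> "cmbwi" -> "mbwi" -> "MBWI"
  "powwiiup" -> "yxffrrdy" -> "xffrrdy" -> "XFFRRDY"
  "kus" -> "tdb" -> "db" -> "DB"
  probe: "pykq" -> "yhtz" -> "htz" -> "HTZ"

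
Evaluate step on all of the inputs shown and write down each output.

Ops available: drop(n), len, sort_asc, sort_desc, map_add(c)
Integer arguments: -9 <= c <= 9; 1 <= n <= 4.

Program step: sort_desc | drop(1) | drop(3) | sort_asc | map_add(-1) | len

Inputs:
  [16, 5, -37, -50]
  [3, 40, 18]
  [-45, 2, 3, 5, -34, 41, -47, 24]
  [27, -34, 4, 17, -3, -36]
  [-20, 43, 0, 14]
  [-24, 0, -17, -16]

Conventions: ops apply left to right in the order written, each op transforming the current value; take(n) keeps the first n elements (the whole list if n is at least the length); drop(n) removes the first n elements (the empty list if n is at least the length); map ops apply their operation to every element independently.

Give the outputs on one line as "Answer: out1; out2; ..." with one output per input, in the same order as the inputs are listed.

0; 0; 4; 2; 0; 0

Execution, op by op:
  [16, 5, -37, -50] -> [16, 5, -37, -50] -> [5, -37, -50] -> [] -> [] -> [] -> 0
  [3, 40, 18] -> [40, 18, 3] -> [18, 3] -> [] -> [] -> [] -> 0
  [-45, 2, 3, 5, -34, 41, -47, 24] -> [41, 24, 5, 3, 2, -34, -45, -47] -> [24, 5, 3, 2, -34, -45, -47] -> [2, -34, -45, -47] -> [-47, -45, -34, 2] -> [-48, -46, -35, 1] -> 4
  [27, -34, 4, 17, -3, -36] -> [27, 17, 4, -3, -34, -36] -> [17, 4, -3, -34, -36] -> [-34, -36] -> [-36, -34] -> [-37, -35] -> 2
  [-20, 43, 0, 14] -> [43, 14, 0, -20] -> [14, 0, -20] -> [] -> [] -> [] -> 0
  [-24, 0, -17, -16] -> [0, -16, -17, -24] -> [-16, -17, -24] -> [] -> [] -> [] -> 0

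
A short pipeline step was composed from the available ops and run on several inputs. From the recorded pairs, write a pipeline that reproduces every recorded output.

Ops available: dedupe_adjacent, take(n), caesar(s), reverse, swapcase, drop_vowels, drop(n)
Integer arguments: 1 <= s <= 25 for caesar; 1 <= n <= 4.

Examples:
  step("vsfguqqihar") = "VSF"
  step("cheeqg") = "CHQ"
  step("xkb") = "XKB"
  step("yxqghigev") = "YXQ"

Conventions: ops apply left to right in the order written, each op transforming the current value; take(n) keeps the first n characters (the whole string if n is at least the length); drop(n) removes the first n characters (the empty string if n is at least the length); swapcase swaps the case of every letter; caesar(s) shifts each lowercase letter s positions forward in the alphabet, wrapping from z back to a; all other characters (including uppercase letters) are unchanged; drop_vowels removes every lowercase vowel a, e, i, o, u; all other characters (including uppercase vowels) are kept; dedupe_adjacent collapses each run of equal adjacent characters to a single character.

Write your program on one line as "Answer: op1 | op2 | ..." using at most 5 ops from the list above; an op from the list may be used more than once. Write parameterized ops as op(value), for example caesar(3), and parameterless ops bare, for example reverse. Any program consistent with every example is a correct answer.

dedupe_adjacent | drop_vowels | swapcase | take(3)

Check, running the answer program on each example:
  "vsfguqqihar" -> "vsfguqihar" -> "vsfgqhr" -> "VSFGQHR" -> "VSF"
  "cheeqg" -> "cheqg" -> "chqg" -> "CHQG" -> "CHQ"
  "xkb" -> "xkb" -> "xkb" -> "XKB" -> "XKB"
  "yxqghigev" -> "yxqghigev" -> "yxqghgv" -> "YXQGHGV" -> "YXQ"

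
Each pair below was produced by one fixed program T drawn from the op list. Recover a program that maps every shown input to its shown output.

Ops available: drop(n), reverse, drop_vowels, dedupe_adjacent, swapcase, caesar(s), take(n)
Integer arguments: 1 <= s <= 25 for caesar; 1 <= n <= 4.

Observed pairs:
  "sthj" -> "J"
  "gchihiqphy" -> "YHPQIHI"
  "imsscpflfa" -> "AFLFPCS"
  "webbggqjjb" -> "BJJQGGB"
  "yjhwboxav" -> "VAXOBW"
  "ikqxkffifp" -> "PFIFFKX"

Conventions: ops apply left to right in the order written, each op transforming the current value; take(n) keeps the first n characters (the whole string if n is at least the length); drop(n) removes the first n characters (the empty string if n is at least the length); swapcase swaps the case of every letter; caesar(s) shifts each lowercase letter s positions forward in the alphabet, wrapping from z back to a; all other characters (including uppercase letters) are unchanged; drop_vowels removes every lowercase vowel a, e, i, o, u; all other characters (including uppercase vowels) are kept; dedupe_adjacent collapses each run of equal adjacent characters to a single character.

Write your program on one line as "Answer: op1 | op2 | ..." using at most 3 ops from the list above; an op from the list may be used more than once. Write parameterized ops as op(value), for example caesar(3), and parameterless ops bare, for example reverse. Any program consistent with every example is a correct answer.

swapcase | drop(3) | reverse

Check, running the answer program on each example:
  "sthj" -> "STHJ" -> "J" -> "J"
  "gchihiqphy" -> "GCHIHIQPHY" -> "IHIQPHY" -> "YHPQIHI"
  "imsscpflfa" -> "IMSSCPFLFA" -> "SCPFLFA" -> "AFLFPCS"
  "webbggqjjb" -> "WEBBGGQJJB" -> "BGGQJJB" -> "BJJQGGB"
  "yjhwboxav" -> "YJHWBOXAV" -> "WBOXAV" -> "VAXOBW"
  "ikqxkffifp" -> "IKQXKFFIFP" -> "XKFFIFP" -> "PFIFFKX"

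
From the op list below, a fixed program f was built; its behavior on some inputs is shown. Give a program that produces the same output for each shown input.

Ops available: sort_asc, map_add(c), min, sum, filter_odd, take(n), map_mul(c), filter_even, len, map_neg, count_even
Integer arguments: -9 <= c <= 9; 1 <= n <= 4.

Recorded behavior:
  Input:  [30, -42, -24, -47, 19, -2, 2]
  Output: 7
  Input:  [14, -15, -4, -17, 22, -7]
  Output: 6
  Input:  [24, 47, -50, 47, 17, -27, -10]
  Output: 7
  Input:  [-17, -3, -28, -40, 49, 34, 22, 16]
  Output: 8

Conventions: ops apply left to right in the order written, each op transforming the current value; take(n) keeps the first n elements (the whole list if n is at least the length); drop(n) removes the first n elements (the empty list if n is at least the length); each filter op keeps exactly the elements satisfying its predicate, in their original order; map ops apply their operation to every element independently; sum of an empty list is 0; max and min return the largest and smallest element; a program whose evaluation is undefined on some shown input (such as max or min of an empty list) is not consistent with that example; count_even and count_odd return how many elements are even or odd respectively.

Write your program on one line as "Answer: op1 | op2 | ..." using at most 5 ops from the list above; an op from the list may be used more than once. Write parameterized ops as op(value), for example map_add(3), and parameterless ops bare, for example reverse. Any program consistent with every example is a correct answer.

map_mul(2) | map_neg | map_mul(7) | map_mul(-1) | count_even

Check, running the answer program on each example:
  [30, -42, -24, -47, 19, -2, 2] -> [60, -84, -48, -94, 38, -4, 4] -> [-60, 84, 48, 94, -38, 4, -4] -> [-420, 588, 336, 658, -266, 28, -28] -> [420, -588, -336, -658, 266, -28, 28] -> 7
  [14, -15, -4, -17, 22, -7] -> [28, -30, -8, -34, 44, -14] -> [-28, 30, 8, 34, -44, 14] -> [-196, 210, 56, 238, -308, 98] -> [196, -210, -56, -238, 308, -98] -> 6
  [24, 47, -50, 47, 17, -27, -10] -> [48, 94, -100, 94, 34, -54, -20] -> [-48, -94, 100, -94, -34, 54, 20] -> [-336, -658, 700, -658, -238, 378, 140] -> [336, 658, -700, 658, 238, -378, -140] -> 7
  [-17, -3, -28, -40, 49, 34, 22, 16] -> [-34, -6, -56, -80, 98, 68, 44, 32] -> [34, 6, 56, 80, -98, -68, -44, -32] -> [238, 42, 392, 560, -686, -476, -308, -224] -> [-238, -42, -392, -560, 686, 476, 308, 224] -> 8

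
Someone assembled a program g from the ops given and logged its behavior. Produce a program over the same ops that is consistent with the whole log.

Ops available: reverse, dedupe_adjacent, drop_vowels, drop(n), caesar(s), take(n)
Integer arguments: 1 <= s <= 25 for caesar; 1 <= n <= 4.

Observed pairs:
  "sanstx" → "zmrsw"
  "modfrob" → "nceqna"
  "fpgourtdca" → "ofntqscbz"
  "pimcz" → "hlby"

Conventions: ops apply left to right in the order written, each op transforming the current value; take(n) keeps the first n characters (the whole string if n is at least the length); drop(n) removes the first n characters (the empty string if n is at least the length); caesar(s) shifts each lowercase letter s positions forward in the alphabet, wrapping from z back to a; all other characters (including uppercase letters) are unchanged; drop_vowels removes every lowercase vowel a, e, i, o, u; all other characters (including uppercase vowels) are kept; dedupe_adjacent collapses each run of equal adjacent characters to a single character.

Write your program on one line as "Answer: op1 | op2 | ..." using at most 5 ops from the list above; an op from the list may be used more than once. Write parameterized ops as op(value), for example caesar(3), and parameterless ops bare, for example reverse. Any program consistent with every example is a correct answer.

drop(1) | reverse | caesar(13) | reverse | caesar(12)

Check, running the answer program on each example:
  "sanstx" -> "anstx" -> "xtsna" -> "kgfan" -> "nafgk" -> "zmrsw"
  "modfrob" -> "odfrob" -> "borfdo" -> "obesqb" -> "bqsebo" -> "nceqna"
  "fpgourtdca" -> "pgourtdca" -> "acdtruogp" -> "npqgehbtc" -> "ctbhegqpn" -> "ofntqscbz"
  "pimcz" -> "imcz" -> "zcmi" -> "mpzv" -> "vzpm" -> "hlby"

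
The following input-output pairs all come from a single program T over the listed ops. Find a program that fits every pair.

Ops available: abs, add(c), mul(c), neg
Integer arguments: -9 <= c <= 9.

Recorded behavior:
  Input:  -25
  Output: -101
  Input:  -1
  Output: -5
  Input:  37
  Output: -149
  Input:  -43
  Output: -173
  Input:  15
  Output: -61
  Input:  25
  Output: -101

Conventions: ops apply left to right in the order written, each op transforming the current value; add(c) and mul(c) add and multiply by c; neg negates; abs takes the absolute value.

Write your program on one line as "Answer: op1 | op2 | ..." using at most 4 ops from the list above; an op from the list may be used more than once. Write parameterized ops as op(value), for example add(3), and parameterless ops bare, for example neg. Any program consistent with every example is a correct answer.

mul(4) | abs | neg | add(-1)

Check, running the answer program on each example:
  -25 -> -100 -> 100 -> -100 -> -101
  -1 -> -4 -> 4 -> -4 -> -5
  37 -> 148 -> 148 -> -148 -> -149
  -43 -> -172 -> 172 -> -172 -> -173
  15 -> 60 -> 60 -> -60 -> -61
  25 -> 100 -> 100 -> -100 -> -101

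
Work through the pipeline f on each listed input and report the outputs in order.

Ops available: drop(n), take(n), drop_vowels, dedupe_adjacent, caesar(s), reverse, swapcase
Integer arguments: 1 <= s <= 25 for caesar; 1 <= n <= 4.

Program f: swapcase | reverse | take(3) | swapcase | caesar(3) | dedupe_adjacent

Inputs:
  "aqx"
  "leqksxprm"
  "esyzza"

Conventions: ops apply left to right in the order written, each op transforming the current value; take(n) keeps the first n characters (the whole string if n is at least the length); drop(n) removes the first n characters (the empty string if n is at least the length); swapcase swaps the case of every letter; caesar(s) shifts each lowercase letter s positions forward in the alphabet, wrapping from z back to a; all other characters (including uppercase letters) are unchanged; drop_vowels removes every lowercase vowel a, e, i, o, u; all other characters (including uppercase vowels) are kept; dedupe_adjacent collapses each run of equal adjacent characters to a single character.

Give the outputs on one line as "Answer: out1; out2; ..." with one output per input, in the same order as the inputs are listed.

"atd"; "pus"; "dc"

Execution, op by op:
  "aqx" -> "AQX" -> "XQA" -> "XQA" -> "xqa" -> "atd" -> "atd"
  "leqksxprm" -> "LEQKSXPRM" -> "MRPXSKQEL" -> "MRP" -> "mrp" -> "pus" -> "pus"
  "esyzza" -> "ESYZZA" -> "AZZYSE" -> "AZZ" -> "azz" -> "dcc" -> "dc"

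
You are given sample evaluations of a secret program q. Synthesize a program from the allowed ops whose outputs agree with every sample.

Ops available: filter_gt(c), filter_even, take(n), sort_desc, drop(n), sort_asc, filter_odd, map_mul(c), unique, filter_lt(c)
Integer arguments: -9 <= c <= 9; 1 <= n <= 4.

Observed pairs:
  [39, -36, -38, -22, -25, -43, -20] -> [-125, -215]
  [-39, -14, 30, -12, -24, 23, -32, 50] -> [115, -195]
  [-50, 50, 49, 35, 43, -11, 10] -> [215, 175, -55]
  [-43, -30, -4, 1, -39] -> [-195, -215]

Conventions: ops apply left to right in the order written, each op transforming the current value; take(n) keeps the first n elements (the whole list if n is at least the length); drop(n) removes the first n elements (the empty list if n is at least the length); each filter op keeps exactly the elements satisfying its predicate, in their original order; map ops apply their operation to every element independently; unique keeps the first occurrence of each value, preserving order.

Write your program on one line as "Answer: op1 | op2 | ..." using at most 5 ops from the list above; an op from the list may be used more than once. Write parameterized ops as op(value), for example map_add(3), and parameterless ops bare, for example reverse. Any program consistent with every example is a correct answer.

sort_asc | sort_desc | drop(2) | map_mul(5) | filter_odd

Check, running the answer program on each example:
  [39, -36, -38, -22, -25, -43, -20] -> [-43, -38, -36, -25, -22, -20, 39] -> [39, -20, -22, -25, -36, -38, -43] -> [-22, -25, -36, -38, -43] -> [-110, -125, -180, -190, -215] -> [-125, -215]
  [-39, -14, 30, -12, -24, 23, -32, 50] -> [-39, -32, -24, -14, -12, 23, 30, 50] -> [50, 30, 23, -12, -14, -24, -32, -39] -> [23, -12, -14, -24, -32, -39] -> [115, -60, -70, -120, -160, -195] -> [115, -195]
  [-50, 50, 49, 35, 43, -11, 10] -> [-50, -11, 10, 35, 43, 49, 50] -> [50, 49, 43, 35, 10, -11, -50] -> [43, 35, 10, -11, -50] -> [215, 175, 50, -55, -250] -> [215, 175, -55]
  [-43, -30, -4, 1, -39] -> [-43, -39, -30, -4, 1] -> [1, -4, -30, -39, -43] -> [-30, -39, -43] -> [-150, -195, -215] -> [-195, -215]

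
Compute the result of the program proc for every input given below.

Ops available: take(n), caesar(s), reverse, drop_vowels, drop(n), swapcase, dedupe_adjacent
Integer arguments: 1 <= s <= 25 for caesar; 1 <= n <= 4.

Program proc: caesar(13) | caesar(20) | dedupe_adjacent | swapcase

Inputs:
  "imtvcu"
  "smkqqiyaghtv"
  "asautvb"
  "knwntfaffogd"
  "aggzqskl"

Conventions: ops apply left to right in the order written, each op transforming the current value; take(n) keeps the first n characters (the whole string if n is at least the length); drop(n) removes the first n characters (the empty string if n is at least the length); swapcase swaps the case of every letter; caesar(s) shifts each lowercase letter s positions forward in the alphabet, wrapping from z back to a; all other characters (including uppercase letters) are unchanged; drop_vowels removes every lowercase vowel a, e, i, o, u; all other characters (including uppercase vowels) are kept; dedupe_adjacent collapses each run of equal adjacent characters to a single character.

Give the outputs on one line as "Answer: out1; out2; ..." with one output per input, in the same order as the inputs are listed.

Execution, op by op:
  "imtvcu" -> "vzgiph" -> "ptacjb" -> "ptacjb" -> "PTACJB"
  "smkqqiyaghtv" -> "fzxddvlntugi" -> "ztrxxpfhnoac" -> "ztrxpfhnoac" -> "ZTRXPFHNOAC"
  "asautvb" -> "nfnhgio" -> "hzhbaci" -> "hzhbaci" -> "HZHBACI"
  "knwntfaffogd" -> "xajagsnssbtq" -> "ruduamhmmvnk" -> "ruduamhmvnk" -> "RUDUAMHMVNK"
  "aggzqskl" -> "nttmdfxy" -> "hnngxzrs" -> "hngxzrs" -> "HNGXZRS"

"PTACJB"; "ZTRXPFHNOAC"; "HZHBACI"; "RUDUAMHMVNK"; "HNGXZRS"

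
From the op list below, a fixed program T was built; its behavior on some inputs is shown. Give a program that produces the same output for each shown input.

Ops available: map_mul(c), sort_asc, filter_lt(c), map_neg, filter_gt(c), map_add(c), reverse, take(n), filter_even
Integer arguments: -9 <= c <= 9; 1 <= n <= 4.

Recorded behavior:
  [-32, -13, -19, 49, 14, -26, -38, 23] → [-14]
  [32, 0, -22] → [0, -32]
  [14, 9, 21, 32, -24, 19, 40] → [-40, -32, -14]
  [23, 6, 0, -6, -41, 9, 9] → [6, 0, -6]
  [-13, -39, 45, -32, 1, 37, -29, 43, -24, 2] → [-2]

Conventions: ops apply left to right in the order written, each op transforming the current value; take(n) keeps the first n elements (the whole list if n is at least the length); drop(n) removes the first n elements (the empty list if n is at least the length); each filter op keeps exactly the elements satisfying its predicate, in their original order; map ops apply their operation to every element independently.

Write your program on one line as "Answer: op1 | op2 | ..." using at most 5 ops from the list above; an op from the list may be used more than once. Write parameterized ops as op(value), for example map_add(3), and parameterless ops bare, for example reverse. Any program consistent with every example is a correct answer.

filter_gt(-8) | filter_even | reverse | map_neg

Check, running the answer program on each example:
  [-32, -13, -19, 49, 14, -26, -38, 23] -> [49, 14, 23] -> [14] -> [14] -> [-14]
  [32, 0, -22] -> [32, 0] -> [32, 0] -> [0, 32] -> [0, -32]
  [14, 9, 21, 32, -24, 19, 40] -> [14, 9, 21, 32, 19, 40] -> [14, 32, 40] -> [40, 32, 14] -> [-40, -32, -14]
  [23, 6, 0, -6, -41, 9, 9] -> [23, 6, 0, -6, 9, 9] -> [6, 0, -6] -> [-6, 0, 6] -> [6, 0, -6]
  [-13, -39, 45, -32, 1, 37, -29, 43, -24, 2] -> [45, 1, 37, 43, 2] -> [2] -> [2] -> [-2]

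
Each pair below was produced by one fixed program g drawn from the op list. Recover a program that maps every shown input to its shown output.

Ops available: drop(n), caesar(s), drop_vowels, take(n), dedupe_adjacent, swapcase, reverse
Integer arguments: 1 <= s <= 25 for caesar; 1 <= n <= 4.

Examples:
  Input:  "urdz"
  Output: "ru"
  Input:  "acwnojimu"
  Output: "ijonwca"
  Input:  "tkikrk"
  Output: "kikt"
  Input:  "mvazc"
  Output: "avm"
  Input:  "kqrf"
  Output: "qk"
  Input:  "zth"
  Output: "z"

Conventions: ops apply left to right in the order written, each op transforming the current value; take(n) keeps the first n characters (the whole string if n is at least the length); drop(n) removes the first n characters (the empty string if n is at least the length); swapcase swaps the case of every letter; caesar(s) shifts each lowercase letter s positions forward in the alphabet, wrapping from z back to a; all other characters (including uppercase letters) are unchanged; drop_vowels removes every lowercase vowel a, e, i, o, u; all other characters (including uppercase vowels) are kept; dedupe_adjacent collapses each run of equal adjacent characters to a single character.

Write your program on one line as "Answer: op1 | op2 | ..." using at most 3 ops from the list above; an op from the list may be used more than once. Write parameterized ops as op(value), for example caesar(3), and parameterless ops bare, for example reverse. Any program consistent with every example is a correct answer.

reverse | drop(2)

Check, running the answer program on each example:
  "urdz" -> "zdru" -> "ru"
  "acwnojimu" -> "umijonwca" -> "ijonwca"
  "tkikrk" -> "krkikt" -> "kikt"
  "mvazc" -> "czavm" -> "avm"
  "kqrf" -> "frqk" -> "qk"
  "zth" -> "htz" -> "z"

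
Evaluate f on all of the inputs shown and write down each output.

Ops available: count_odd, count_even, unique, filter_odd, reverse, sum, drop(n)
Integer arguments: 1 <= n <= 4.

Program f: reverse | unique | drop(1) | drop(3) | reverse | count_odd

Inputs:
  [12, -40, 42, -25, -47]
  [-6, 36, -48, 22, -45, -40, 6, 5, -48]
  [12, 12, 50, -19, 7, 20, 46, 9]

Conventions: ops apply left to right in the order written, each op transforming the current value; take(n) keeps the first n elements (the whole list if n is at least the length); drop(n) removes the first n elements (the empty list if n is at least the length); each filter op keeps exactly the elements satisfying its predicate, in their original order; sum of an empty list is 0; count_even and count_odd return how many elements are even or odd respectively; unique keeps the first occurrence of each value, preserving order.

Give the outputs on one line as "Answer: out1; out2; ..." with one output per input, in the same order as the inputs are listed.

0; 1; 1

Execution, op by op:
  [12, -40, 42, -25, -47] -> [-47, -25, 42, -40, 12] -> [-47, -25, 42, -40, 12] -> [-25, 42, -40, 12] -> [12] -> [12] -> 0
  [-6, 36, -48, 22, -45, -40, 6, 5, -48] -> [-48, 5, 6, -40, -45, 22, -48, 36, -6] -> [-48, 5, 6, -40, -45, 22, 36, -6] -> [5, 6, -40, -45, 22, 36, -6] -> [-45, 22, 36, -6] -> [-6, 36, 22, -45] -> 1
  [12, 12, 50, -19, 7, 20, 46, 9] -> [9, 46, 20, 7, -19, 50, 12, 12] -> [9, 46, 20, 7, -19, 50, 12] -> [46, 20, 7, -19, 50, 12] -> [-19, 50, 12] -> [12, 50, -19] -> 1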